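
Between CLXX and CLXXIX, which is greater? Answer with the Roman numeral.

CLXX = 170
CLXXIX = 179
179 is larger

CLXXIX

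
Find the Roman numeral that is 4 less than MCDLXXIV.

MCDLXXIV = 1474
1474 - 4 = 1470

MCDLXX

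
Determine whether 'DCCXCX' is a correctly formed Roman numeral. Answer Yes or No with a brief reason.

'DCCXCX': X cannot come right after the subtractive pair XC: once X is subtracted in XC, the next symbol must be smaller than X

No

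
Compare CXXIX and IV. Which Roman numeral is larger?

CXXIX = 129
IV = 4
129 is larger

CXXIX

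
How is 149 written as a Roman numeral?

Convert 149 to Roman numerals:
  149 contains 1×100 (C)
  49 contains 1×40 (XL)
  9 contains 1×9 (IX)

CXLIX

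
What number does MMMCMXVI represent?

MMMCMXVI: M=1000, M=1000, M=1000, CM=900, X=10, V=5, I=1
1000 + 1000 + 1000 + 900 + 10 + 5 + 1 = 3916

3916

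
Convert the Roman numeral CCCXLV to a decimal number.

CCCXLV: C=100, C=100, C=100, XL=40, V=5
100 + 100 + 100 + 40 + 5 = 345

345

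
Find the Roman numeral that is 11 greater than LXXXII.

LXXXII = 82
82 + 11 = 93

XCIII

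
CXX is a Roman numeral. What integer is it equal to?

CXX: C=100, X=10, X=10
100 + 10 + 10 = 120

120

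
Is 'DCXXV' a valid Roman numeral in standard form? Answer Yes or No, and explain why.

'DCXXV': Check the rules: uses only the symbols I, V, X, L, C, D, M; no symbol is repeated more than three times in a row; V, L and D each appear at most once; no smaller symbol precedes a larger one (values never increase from left to right). Value: D (500) + C (100) + X (10) + X (10) + V (5) = 625. So it is a valid standard Roman numeral.

Yes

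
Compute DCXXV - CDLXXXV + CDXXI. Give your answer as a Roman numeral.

DCXXV = 625, CDLXXXV = 485, CDXXI = 421
625 - 485 = 140
140 + 421 = 561

DLXI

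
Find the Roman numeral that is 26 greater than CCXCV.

CCXCV = 295
295 + 26 = 321

CCCXXI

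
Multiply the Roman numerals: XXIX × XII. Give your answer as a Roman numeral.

XXIX = 29
XII = 12
29 × 12 = 348

CCCXLVIII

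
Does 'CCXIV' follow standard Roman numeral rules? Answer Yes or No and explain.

'CCXIV': Check the rules: uses only the symbols I, V, X, L, C, D, M; no symbol is repeated more than three times in a row; V, L and D each appear at most once; the only place a smaller symbol precedes a larger one is the allowed subtractive pair IV, the symbol right after such a pair (if any) is smaller than the pair's first symbol, and otherwise the values never increase from left to right. Value: C (100) + C (100) + X (10) + IV (4) = 214. So it is a valid standard Roman numeral.

Yes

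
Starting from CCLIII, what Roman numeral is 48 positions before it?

CCLIII = 253
253 - 48 = 205

CCV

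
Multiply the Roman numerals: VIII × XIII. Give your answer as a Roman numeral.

VIII = 8
XIII = 13
8 × 13 = 104

CIV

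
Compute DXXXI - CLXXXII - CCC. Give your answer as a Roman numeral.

DXXXI = 531, CLXXXII = 182, CCC = 300
531 - 182 = 349
349 - 300 = 49

XLIX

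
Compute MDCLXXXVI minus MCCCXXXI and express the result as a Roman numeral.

MDCLXXXVI = 1686
MCCCXXXI = 1331
1686 - 1331 = 355

CCCLV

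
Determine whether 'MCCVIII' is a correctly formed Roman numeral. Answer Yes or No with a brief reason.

'MCCVIII': Check the rules: uses only the symbols I, V, X, L, C, D, M; no symbol is repeated more than three times in a row; V, L and D each appear at most once; no smaller symbol precedes a larger one (values never increase from left to right). Value: M (1000) + C (100) + C (100) + V (5) + I (1) + I (1) + I (1) = 1208. So it is a valid standard Roman numeral.

Yes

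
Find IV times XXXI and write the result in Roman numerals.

IV = 4
XXXI = 31
4 × 31 = 124

CXXIV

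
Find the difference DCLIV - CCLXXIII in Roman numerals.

DCLIV = 654
CCLXXIII = 273
654 - 273 = 381

CCCLXXXI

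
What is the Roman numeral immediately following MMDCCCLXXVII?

MMDCCCLXXVII = 2877, so the next integer is 2877 + 1 = 2878

MMDCCCLXXVIII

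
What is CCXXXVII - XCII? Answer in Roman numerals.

CCXXXVII = 237
XCII = 92
237 - 92 = 145

CXLV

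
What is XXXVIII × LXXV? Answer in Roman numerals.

XXXVIII = 38
LXXV = 75
38 × 75 = 2850

MMDCCCL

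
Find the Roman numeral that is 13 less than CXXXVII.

CXXXVII = 137
137 - 13 = 124

CXXIV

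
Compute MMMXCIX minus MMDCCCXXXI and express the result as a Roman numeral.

MMMXCIX = 3099
MMDCCCXXXI = 2831
3099 - 2831 = 268

CCLXVIII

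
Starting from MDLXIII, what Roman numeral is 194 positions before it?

MDLXIII = 1563
1563 - 194 = 1369

MCCCLXIX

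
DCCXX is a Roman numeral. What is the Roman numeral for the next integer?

DCCXX = 720, so the next integer is 720 + 1 = 721

DCCXXI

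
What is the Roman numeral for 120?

Convert 120 to Roman numerals:
  120 contains 1×100 (C)
  20 contains 2×10 (XX)

CXX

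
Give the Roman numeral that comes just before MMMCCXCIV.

MMMCCXCIV = 3294; previous is 3293

MMMCCXCIII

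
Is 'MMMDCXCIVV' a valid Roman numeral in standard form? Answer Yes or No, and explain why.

'MMMDCXCIVV': V should not appear more than once

No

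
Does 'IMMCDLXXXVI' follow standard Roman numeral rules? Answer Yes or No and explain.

'IMMCDLXXXVI': Invalid subtractive combination: IM

No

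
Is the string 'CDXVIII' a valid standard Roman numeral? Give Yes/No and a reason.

'CDXVIII': Check the rules: uses only the symbols I, V, X, L, C, D, M; no symbol is repeated more than three times in a row; V, L and D each appear at most once; the only place a smaller symbol precedes a larger one is the allowed subtractive pair CD, the symbol right after such a pair (if any) is smaller than the pair's first symbol, and otherwise the values never increase from left to right. Value: CD (400) + X (10) + V (5) + I (1) + I (1) + I (1) = 418. So it is a valid standard Roman numeral.

Yes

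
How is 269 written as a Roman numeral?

Convert 269 to Roman numerals:
  269 contains 2×100 (CC)
  69 contains 1×50 (L)
  19 contains 1×10 (X)
  9 contains 1×9 (IX)

CCLXIX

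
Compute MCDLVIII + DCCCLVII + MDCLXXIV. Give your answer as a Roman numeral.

MCDLVIII = 1458, DCCCLVII = 857, MDCLXXIV = 1674
1458 + 857 = 2315
2315 + 1674 = 3989

MMMCMLXXXIX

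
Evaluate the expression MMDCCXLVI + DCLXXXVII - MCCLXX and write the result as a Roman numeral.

MMDCCXLVI = 2746, DCLXXXVII = 687, MCCLXX = 1270
2746 + 687 = 3433
3433 - 1270 = 2163

MMCLXIII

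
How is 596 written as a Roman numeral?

Convert 596 to Roman numerals:
  596 contains 1×500 (D)
  96 contains 1×90 (XC)
  6 contains 1×5 (V)
  1 contains 1×1 (I)

DXCVI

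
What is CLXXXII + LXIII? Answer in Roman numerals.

CLXXXII = 182
LXIII = 63
182 + 63 = 245

CCXLV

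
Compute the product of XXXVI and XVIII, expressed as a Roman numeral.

XXXVI = 36
XVIII = 18
36 × 18 = 648

DCXLVIII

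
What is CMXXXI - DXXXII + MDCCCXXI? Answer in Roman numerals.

CMXXXI = 931, DXXXII = 532, MDCCCXXI = 1821
931 - 532 = 399
399 + 1821 = 2220

MMCCXX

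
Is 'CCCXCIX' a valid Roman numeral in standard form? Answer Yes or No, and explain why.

'CCCXCIX': Check the rules: uses only the symbols I, V, X, L, C, D, M; no symbol is repeated more than three times in a row; V, L and D each appear at most once; the only places a smaller symbol precedes a larger one are the allowed subtractive pairs XC, IX, the symbol right after such a pair (if any) is smaller than the pair's first symbol, and otherwise the values never increase from left to right. Value: C (100) + C (100) + C (100) + XC (90) + IX (9) = 399. So it is a valid standard Roman numeral.

Yes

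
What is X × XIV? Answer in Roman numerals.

X = 10
XIV = 14
10 × 14 = 140

CXL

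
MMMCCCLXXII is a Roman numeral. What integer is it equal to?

MMMCCCLXXII: M=1000, M=1000, M=1000, C=100, C=100, C=100, L=50, X=10, X=10, I=1, I=1
1000 + 1000 + 1000 + 100 + 100 + 100 + 50 + 10 + 10 + 1 + 1 = 3372

3372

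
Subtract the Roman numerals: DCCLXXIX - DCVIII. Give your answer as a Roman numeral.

DCCLXXIX = 779
DCVIII = 608
779 - 608 = 171

CLXXI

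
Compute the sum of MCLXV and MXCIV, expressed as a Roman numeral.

MCLXV = 1165
MXCIV = 1094
1165 + 1094 = 2259

MMCCLIX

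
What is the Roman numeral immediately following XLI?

XLI = 41; next is 42

XLII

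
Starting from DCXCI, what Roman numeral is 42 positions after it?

DCXCI = 691
691 + 42 = 733

DCCXXXIII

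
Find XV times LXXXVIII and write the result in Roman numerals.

XV = 15
LXXXVIII = 88
15 × 88 = 1320

MCCCXX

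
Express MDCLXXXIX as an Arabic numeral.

MDCLXXXIX: M=1000, D=500, C=100, L=50, X=10, X=10, X=10, IX=9
1000 + 500 + 100 + 50 + 10 + 10 + 10 + 9 = 1689

1689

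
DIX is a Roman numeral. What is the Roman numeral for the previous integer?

DIX = 509; previous is 508

DVIII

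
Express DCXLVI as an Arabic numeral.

DCXLVI: D=500, C=100, XL=40, V=5, I=1
500 + 100 + 40 + 5 + 1 = 646

646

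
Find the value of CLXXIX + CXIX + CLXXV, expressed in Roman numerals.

CLXXIX = 179, CXIX = 119, CLXXV = 175
179 + 119 = 298
298 + 175 = 473

CDLXXIII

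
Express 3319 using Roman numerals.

Convert 3319 to Roman numerals:
  3319 contains 3×1000 (MMM)
  319 contains 3×100 (CCC)
  19 contains 1×10 (X)
  9 contains 1×9 (IX)

MMMCCCXIX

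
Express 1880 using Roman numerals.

Convert 1880 to Roman numerals:
  1880 contains 1×1000 (M)
  880 contains 1×500 (D)
  380 contains 3×100 (CCC)
  80 contains 1×50 (L)
  30 contains 3×10 (XXX)

MDCCCLXXX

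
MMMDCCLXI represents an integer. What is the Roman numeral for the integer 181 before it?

MMMDCCLXI = 3761
3761 - 181 = 3580

MMMDLXXX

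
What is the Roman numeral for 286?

Convert 286 to Roman numerals:
  286 contains 2×100 (CC)
  86 contains 1×50 (L)
  36 contains 3×10 (XXX)
  6 contains 1×5 (V)
  1 contains 1×1 (I)

CCLXXXVI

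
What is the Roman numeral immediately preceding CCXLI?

CCXLI = 241; previous is 240

CCXL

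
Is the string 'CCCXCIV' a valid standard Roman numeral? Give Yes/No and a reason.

'CCCXCIV': Check the rules: uses only the symbols I, V, X, L, C, D, M; no symbol is repeated more than three times in a row; V, L and D each appear at most once; the only places a smaller symbol precedes a larger one are the allowed subtractive pairs XC, IV, the symbol right after such a pair (if any) is smaller than the pair's first symbol, and otherwise the values never increase from left to right. Value: C (100) + C (100) + C (100) + XC (90) + IV (4) = 394. So it is a valid standard Roman numeral.

Yes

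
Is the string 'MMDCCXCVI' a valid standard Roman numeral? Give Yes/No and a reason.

'MMDCCXCVI': Check the rules: uses only the symbols I, V, X, L, C, D, M; no symbol is repeated more than three times in a row; V, L and D each appear at most once; the only place a smaller symbol precedes a larger one is the allowed subtractive pair XC, the symbol right after such a pair (if any) is smaller than the pair's first symbol, and otherwise the values never increase from left to right. Value: M (1000) + M (1000) + D (500) + C (100) + C (100) + XC (90) + V (5) + I (1) = 2796. So it is a valid standard Roman numeral.

Yes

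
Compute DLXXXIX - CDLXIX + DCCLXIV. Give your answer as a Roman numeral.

DLXXXIX = 589, CDLXIX = 469, DCCLXIV = 764
589 - 469 = 120
120 + 764 = 884

DCCCLXXXIV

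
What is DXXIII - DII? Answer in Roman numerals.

DXXIII = 523
DII = 502
523 - 502 = 21

XXI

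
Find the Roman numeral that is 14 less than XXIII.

XXIII = 23
23 - 14 = 9

IX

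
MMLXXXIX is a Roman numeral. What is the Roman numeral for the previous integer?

MMLXXXIX = 2089; previous is 2088

MMLXXXVIII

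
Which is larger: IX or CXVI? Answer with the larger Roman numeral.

IX = 9
CXVI = 116
116 is larger

CXVI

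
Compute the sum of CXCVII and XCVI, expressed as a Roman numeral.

CXCVII = 197
XCVI = 96
197 + 96 = 293

CCXCIII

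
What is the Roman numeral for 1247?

Convert 1247 to Roman numerals:
  1247 contains 1×1000 (M)
  247 contains 2×100 (CC)
  47 contains 1×40 (XL)
  7 contains 1×5 (V)
  2 contains 2×1 (II)

MCCXLVII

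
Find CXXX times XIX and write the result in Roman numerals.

CXXX = 130
XIX = 19
130 × 19 = 2470

MMCDLXX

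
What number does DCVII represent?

DCVII: D=500, C=100, V=5, I=1, I=1
500 + 100 + 5 + 1 + 1 = 607

607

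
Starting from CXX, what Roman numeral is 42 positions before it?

CXX = 120
120 - 42 = 78

LXXVIII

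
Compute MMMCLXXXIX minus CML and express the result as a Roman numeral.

MMMCLXXXIX = 3189
CML = 950
3189 - 950 = 2239

MMCCXXXIX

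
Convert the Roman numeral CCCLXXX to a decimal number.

CCCLXXX: C=100, C=100, C=100, L=50, X=10, X=10, X=10
100 + 100 + 100 + 50 + 10 + 10 + 10 = 380

380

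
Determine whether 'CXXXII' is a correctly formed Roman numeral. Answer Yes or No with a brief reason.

'CXXXII': Check the rules: uses only the symbols I, V, X, L, C, D, M; no symbol is repeated more than three times in a row; V, L and D each appear at most once; no smaller symbol precedes a larger one (values never increase from left to right). Value: C (100) + X (10) + X (10) + X (10) + I (1) + I (1) = 132. So it is a valid standard Roman numeral.

Yes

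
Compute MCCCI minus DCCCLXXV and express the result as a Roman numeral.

MCCCI = 1301
DCCCLXXV = 875
1301 - 875 = 426

CDXXVI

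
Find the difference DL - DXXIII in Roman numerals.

DL = 550
DXXIII = 523
550 - 523 = 27

XXVII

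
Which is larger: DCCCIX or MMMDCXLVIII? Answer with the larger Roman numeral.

DCCCIX = 809
MMMDCXLVIII = 3648
3648 is larger

MMMDCXLVIII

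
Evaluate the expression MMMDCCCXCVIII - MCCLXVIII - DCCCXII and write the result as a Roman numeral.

MMMDCCCXCVIII = 3898, MCCLXVIII = 1268, DCCCXII = 812
3898 - 1268 = 2630
2630 - 812 = 1818

MDCCCXVIII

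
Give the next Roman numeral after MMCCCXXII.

MMCCCXXII = 2322; next is 2323

MMCCCXXIII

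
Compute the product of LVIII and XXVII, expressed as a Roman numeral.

LVIII = 58
XXVII = 27
58 × 27 = 1566

MDLXVI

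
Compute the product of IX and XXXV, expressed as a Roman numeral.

IX = 9
XXXV = 35
9 × 35 = 315

CCCXV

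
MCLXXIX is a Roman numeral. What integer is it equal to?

MCLXXIX: M=1000, C=100, L=50, X=10, X=10, IX=9
1000 + 100 + 50 + 10 + 10 + 9 = 1179

1179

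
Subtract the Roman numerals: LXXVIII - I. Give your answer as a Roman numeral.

LXXVIII = 78
I = 1
78 - 1 = 77

LXXVII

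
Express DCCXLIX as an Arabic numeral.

DCCXLIX: D=500, C=100, C=100, XL=40, IX=9
500 + 100 + 100 + 40 + 9 = 749

749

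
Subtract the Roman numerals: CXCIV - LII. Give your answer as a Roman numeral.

CXCIV = 194
LII = 52
194 - 52 = 142

CXLII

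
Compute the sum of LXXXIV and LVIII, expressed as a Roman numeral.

LXXXIV = 84
LVIII = 58
84 + 58 = 142

CXLII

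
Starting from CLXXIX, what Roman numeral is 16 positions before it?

CLXXIX = 179
179 - 16 = 163

CLXIII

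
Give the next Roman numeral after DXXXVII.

DXXXVII = 537; next is 538

DXXXVIII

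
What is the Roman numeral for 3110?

Convert 3110 to Roman numerals:
  3110 contains 3×1000 (MMM)
  110 contains 1×100 (C)
  10 contains 1×10 (X)

MMMCX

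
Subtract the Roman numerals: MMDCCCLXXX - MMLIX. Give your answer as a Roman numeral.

MMDCCCLXXX = 2880
MMLIX = 2059
2880 - 2059 = 821

DCCCXXI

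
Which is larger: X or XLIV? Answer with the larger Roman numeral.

X = 10
XLIV = 44
44 is larger

XLIV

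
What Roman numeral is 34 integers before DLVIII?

DLVIII = 558
558 - 34 = 524

DXXIV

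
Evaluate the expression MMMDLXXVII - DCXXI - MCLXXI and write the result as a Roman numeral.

MMMDLXXVII = 3577, DCXXI = 621, MCLXXI = 1171
3577 - 621 = 2956
2956 - 1171 = 1785

MDCCLXXXV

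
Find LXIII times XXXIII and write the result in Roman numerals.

LXIII = 63
XXXIII = 33
63 × 33 = 2079

MMLXXIX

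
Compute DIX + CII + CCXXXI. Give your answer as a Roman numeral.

DIX = 509, CII = 102, CCXXXI = 231
509 + 102 = 611
611 + 231 = 842

DCCCXLII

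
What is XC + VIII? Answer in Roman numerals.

XC = 90
VIII = 8
90 + 8 = 98

XCVIII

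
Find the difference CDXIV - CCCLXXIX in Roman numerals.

CDXIV = 414
CCCLXXIX = 379
414 - 379 = 35

XXXV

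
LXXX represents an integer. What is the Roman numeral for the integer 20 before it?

LXXX = 80
80 - 20 = 60

LX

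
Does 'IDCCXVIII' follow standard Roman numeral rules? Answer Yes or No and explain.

'IDCCXVIII': Invalid subtractive combination: ID

No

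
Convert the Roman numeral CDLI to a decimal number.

CDLI: CD=400, L=50, I=1
400 + 50 + 1 = 451

451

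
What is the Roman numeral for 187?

Convert 187 to Roman numerals:
  187 contains 1×100 (C)
  87 contains 1×50 (L)
  37 contains 3×10 (XXX)
  7 contains 1×5 (V)
  2 contains 2×1 (II)

CLXXXVII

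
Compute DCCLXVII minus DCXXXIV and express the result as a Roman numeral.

DCCLXVII = 767
DCXXXIV = 634
767 - 634 = 133

CXXXIII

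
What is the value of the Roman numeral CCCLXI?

CCCLXI: C=100, C=100, C=100, L=50, X=10, I=1
100 + 100 + 100 + 50 + 10 + 1 = 361

361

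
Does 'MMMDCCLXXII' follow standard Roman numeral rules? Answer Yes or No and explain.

'MMMDCCLXXII': Check the rules: uses only the symbols I, V, X, L, C, D, M; no symbol is repeated more than three times in a row; V, L and D each appear at most once; no smaller symbol precedes a larger one (values never increase from left to right). Value: M (1000) + M (1000) + M (1000) + D (500) + C (100) + C (100) + L (50) + X (10) + X (10) + I (1) + I (1) = 3772. So it is a valid standard Roman numeral.

Yes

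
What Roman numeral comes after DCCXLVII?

DCCXLVII = 747, so the next integer is 747 + 1 = 748

DCCXLVIII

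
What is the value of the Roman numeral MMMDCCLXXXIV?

MMMDCCLXXXIV: M=1000, M=1000, M=1000, D=500, C=100, C=100, L=50, X=10, X=10, X=10, IV=4
1000 + 1000 + 1000 + 500 + 100 + 100 + 50 + 10 + 10 + 10 + 4 = 3784

3784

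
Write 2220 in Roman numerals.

Convert 2220 to Roman numerals:
  2220 contains 2×1000 (MM)
  220 contains 2×100 (CC)
  20 contains 2×10 (XX)

MMCCXX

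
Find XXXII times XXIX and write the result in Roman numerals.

XXXII = 32
XXIX = 29
32 × 29 = 928

CMXXVIII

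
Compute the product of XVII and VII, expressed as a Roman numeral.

XVII = 17
VII = 7
17 × 7 = 119

CXIX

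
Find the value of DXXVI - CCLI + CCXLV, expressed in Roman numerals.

DXXVI = 526, CCLI = 251, CCXLV = 245
526 - 251 = 275
275 + 245 = 520

DXX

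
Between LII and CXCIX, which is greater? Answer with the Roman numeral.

LII = 52
CXCIX = 199
199 is larger

CXCIX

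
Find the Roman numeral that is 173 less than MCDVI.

MCDVI = 1406
1406 - 173 = 1233

MCCXXXIII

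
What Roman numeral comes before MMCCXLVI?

MMCCXLVI = 2246, so the previous integer is 2246 - 1 = 2245

MMCCXLV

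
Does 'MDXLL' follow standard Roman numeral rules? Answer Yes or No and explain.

'MDXLL': L should not appear more than once

No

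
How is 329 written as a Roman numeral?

Convert 329 to Roman numerals:
  329 contains 3×100 (CCC)
  29 contains 2×10 (XX)
  9 contains 1×9 (IX)

CCCXXIX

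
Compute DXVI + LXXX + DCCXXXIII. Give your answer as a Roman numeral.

DXVI = 516, LXXX = 80, DCCXXXIII = 733
516 + 80 = 596
596 + 733 = 1329

MCCCXXIX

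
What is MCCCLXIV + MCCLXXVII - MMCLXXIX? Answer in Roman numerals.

MCCCLXIV = 1364, MCCLXXVII = 1277, MMCLXXIX = 2179
1364 + 1277 = 2641
2641 - 2179 = 462

CDLXII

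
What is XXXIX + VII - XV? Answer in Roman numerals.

XXXIX = 39, VII = 7, XV = 15
39 + 7 = 46
46 - 15 = 31

XXXI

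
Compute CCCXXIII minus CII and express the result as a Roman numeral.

CCCXXIII = 323
CII = 102
323 - 102 = 221

CCXXI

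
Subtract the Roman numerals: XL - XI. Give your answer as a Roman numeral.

XL = 40
XI = 11
40 - 11 = 29

XXIX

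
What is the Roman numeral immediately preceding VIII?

VIII = 8, so the previous integer is 8 - 1 = 7

VII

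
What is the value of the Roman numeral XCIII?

XCIII: XC=90, I=1, I=1, I=1
90 + 1 + 1 + 1 = 93

93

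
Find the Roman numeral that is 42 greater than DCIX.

DCIX = 609
609 + 42 = 651

DCLI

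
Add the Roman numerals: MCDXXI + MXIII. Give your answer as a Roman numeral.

MCDXXI = 1421
MXIII = 1013
1421 + 1013 = 2434

MMCDXXXIV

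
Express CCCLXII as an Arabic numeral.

CCCLXII: C=100, C=100, C=100, L=50, X=10, I=1, I=1
100 + 100 + 100 + 50 + 10 + 1 + 1 = 362

362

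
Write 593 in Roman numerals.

Convert 593 to Roman numerals:
  593 contains 1×500 (D)
  93 contains 1×90 (XC)
  3 contains 3×1 (III)

DXCIII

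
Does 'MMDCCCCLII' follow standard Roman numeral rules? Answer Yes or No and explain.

'MMDCCCCLII': More than 3 consecutive C's

No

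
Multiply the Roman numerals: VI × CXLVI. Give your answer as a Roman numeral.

VI = 6
CXLVI = 146
6 × 146 = 876

DCCCLXXVI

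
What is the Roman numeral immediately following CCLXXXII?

CCLXXXII = 282; next is 283

CCLXXXIII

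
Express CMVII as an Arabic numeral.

CMVII: CM=900, V=5, I=1, I=1
900 + 5 + 1 + 1 = 907

907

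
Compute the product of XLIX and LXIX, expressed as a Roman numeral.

XLIX = 49
LXIX = 69
49 × 69 = 3381

MMMCCCLXXXI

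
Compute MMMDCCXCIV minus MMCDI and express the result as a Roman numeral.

MMMDCCXCIV = 3794
MMCDI = 2401
3794 - 2401 = 1393

MCCCXCIII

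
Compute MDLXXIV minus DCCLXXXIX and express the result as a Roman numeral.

MDLXXIV = 1574
DCCLXXXIX = 789
1574 - 789 = 785

DCCLXXXV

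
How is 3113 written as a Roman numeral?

Convert 3113 to Roman numerals:
  3113 contains 3×1000 (MMM)
  113 contains 1×100 (C)
  13 contains 1×10 (X)
  3 contains 3×1 (III)

MMMCXIII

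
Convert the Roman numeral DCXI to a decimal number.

DCXI: D=500, C=100, X=10, I=1
500 + 100 + 10 + 1 = 611

611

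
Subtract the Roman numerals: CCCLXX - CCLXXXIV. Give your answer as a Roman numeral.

CCCLXX = 370
CCLXXXIV = 284
370 - 284 = 86

LXXXVI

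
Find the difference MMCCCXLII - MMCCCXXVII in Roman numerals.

MMCCCXLII = 2342
MMCCCXXVII = 2327
2342 - 2327 = 15

XV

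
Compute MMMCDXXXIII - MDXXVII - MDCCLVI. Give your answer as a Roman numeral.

MMMCDXXXIII = 3433, MDXXVII = 1527, MDCCLVI = 1756
3433 - 1527 = 1906
1906 - 1756 = 150

CL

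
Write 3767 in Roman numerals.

Convert 3767 to Roman numerals:
  3767 contains 3×1000 (MMM)
  767 contains 1×500 (D)
  267 contains 2×100 (CC)
  67 contains 1×50 (L)
  17 contains 1×10 (X)
  7 contains 1×5 (V)
  2 contains 2×1 (II)

MMMDCCLXVII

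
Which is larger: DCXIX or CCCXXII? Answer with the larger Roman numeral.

DCXIX = 619
CCCXXII = 322
619 is larger

DCXIX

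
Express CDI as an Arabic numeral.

CDI: CD=400, I=1
400 + 1 = 401

401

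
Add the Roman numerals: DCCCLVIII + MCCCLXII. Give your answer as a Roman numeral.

DCCCLVIII = 858
MCCCLXII = 1362
858 + 1362 = 2220

MMCCXX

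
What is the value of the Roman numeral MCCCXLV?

MCCCXLV: M=1000, C=100, C=100, C=100, XL=40, V=5
1000 + 100 + 100 + 100 + 40 + 5 = 1345

1345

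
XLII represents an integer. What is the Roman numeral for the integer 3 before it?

XLII = 42
42 - 3 = 39

XXXIX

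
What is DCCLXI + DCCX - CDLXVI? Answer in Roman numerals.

DCCLXI = 761, DCCX = 710, CDLXVI = 466
761 + 710 = 1471
1471 - 466 = 1005

MV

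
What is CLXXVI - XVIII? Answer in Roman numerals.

CLXXVI = 176
XVIII = 18
176 - 18 = 158

CLVIII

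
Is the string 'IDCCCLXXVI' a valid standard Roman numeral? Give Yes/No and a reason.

'IDCCCLXXVI': Invalid subtractive combination: ID

No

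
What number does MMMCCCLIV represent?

MMMCCCLIV: M=1000, M=1000, M=1000, C=100, C=100, C=100, L=50, IV=4
1000 + 1000 + 1000 + 100 + 100 + 100 + 50 + 4 = 3354

3354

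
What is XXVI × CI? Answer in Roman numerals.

XXVI = 26
CI = 101
26 × 101 = 2626

MMDCXXVI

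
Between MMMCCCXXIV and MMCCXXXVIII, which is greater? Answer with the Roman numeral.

MMMCCCXXIV = 3324
MMCCXXXVIII = 2238
3324 is larger

MMMCCCXXIV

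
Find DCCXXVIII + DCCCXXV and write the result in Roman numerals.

DCCXXVIII = 728
DCCCXXV = 825
728 + 825 = 1553

MDLIII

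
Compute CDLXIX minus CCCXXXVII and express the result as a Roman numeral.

CDLXIX = 469
CCCXXXVII = 337
469 - 337 = 132

CXXXII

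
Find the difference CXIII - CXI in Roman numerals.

CXIII = 113
CXI = 111
113 - 111 = 2

II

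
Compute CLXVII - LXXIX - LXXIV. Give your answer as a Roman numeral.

CLXVII = 167, LXXIX = 79, LXXIV = 74
167 - 79 = 88
88 - 74 = 14

XIV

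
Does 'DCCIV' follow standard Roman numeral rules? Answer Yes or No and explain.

'DCCIV': Check the rules: uses only the symbols I, V, X, L, C, D, M; no symbol is repeated more than three times in a row; V, L and D each appear at most once; the only place a smaller symbol precedes a larger one is the allowed subtractive pair IV, the symbol right after such a pair (if any) is smaller than the pair's first symbol, and otherwise the values never increase from left to right. Value: D (500) + C (100) + C (100) + IV (4) = 704. So it is a valid standard Roman numeral.

Yes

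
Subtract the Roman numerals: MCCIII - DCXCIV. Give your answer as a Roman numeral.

MCCIII = 1203
DCXCIV = 694
1203 - 694 = 509

DIX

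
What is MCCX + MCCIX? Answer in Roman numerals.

MCCX = 1210
MCCIX = 1209
1210 + 1209 = 2419

MMCDXIX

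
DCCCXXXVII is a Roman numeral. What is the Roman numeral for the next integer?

DCCCXXXVII = 837; next is 838

DCCCXXXVIII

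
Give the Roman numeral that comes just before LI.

LI = 51, so the previous integer is 51 - 1 = 50

L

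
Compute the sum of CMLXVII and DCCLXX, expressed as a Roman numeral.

CMLXVII = 967
DCCLXX = 770
967 + 770 = 1737

MDCCXXXVII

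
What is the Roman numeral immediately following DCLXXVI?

DCLXXVI = 676; next is 677

DCLXXVII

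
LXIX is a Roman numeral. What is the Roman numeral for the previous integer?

LXIX = 69, so the previous integer is 69 - 1 = 68

LXVIII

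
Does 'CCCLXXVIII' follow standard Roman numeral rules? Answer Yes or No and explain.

'CCCLXXVIII': Check the rules: uses only the symbols I, V, X, L, C, D, M; no symbol is repeated more than three times in a row; V, L and D each appear at most once; no smaller symbol precedes a larger one (values never increase from left to right). Value: C (100) + C (100) + C (100) + L (50) + X (10) + X (10) + V (5) + I (1) + I (1) + I (1) = 378. So it is a valid standard Roman numeral.

Yes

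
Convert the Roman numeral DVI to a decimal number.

DVI: D=500, V=5, I=1
500 + 5 + 1 = 506

506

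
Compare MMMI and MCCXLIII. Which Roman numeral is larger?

MMMI = 3001
MCCXLIII = 1243
3001 is larger

MMMI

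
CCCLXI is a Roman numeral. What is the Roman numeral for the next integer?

CCCLXI = 361; next is 362

CCCLXII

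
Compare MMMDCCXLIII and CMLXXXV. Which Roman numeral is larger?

MMMDCCXLIII = 3743
CMLXXXV = 985
3743 is larger

MMMDCCXLIII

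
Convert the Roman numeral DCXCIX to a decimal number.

DCXCIX: D=500, C=100, XC=90, IX=9
500 + 100 + 90 + 9 = 699

699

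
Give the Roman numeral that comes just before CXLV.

CXLV = 145; previous is 144

CXLIV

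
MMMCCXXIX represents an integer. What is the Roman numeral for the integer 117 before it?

MMMCCXXIX = 3229
3229 - 117 = 3112

MMMCXII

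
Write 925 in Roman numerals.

Convert 925 to Roman numerals:
  925 contains 1×900 (CM)
  25 contains 2×10 (XX)
  5 contains 1×5 (V)

CMXXV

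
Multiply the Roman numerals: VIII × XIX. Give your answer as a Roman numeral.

VIII = 8
XIX = 19
8 × 19 = 152

CLII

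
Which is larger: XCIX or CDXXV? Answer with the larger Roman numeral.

XCIX = 99
CDXXV = 425
425 is larger

CDXXV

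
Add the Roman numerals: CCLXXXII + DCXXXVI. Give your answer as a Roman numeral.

CCLXXXII = 282
DCXXXVI = 636
282 + 636 = 918

CMXVIII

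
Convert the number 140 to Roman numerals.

Convert 140 to Roman numerals:
  140 contains 1×100 (C)
  40 contains 1×40 (XL)

CXL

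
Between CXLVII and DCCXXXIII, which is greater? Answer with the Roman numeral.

CXLVII = 147
DCCXXXIII = 733
733 is larger

DCCXXXIII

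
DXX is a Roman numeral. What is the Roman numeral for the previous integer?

DXX = 520; previous is 519

DXIX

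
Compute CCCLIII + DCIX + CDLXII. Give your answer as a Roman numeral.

CCCLIII = 353, DCIX = 609, CDLXII = 462
353 + 609 = 962
962 + 462 = 1424

MCDXXIV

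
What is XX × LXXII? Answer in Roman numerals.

XX = 20
LXXII = 72
20 × 72 = 1440

MCDXL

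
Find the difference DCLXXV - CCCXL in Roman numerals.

DCLXXV = 675
CCCXL = 340
675 - 340 = 335

CCCXXXV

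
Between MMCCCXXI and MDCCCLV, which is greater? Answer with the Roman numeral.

MMCCCXXI = 2321
MDCCCLV = 1855
2321 is larger

MMCCCXXI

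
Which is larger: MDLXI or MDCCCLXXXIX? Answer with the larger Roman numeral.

MDLXI = 1561
MDCCCLXXXIX = 1889
1889 is larger

MDCCCLXXXIX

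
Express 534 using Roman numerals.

Convert 534 to Roman numerals:
  534 contains 1×500 (D)
  34 contains 3×10 (XXX)
  4 contains 1×4 (IV)

DXXXIV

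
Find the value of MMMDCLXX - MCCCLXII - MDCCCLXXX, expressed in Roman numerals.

MMMDCLXX = 3670, MCCCLXII = 1362, MDCCCLXXX = 1880
3670 - 1362 = 2308
2308 - 1880 = 428

CDXXVIII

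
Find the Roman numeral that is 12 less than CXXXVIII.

CXXXVIII = 138
138 - 12 = 126

CXXVI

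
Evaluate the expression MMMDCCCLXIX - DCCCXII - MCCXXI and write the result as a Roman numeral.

MMMDCCCLXIX = 3869, DCCCXII = 812, MCCXXI = 1221
3869 - 812 = 3057
3057 - 1221 = 1836

MDCCCXXXVI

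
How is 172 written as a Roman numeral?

Convert 172 to Roman numerals:
  172 contains 1×100 (C)
  72 contains 1×50 (L)
  22 contains 2×10 (XX)
  2 contains 2×1 (II)

CLXXII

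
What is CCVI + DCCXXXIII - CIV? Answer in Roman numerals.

CCVI = 206, DCCXXXIII = 733, CIV = 104
206 + 733 = 939
939 - 104 = 835

DCCCXXXV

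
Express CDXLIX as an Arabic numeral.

CDXLIX: CD=400, XL=40, IX=9
400 + 40 + 9 = 449

449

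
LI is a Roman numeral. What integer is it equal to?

LI: L=50, I=1
50 + 1 = 51

51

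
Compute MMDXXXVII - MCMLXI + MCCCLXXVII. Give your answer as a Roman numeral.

MMDXXXVII = 2537, MCMLXI = 1961, MCCCLXXVII = 1377
2537 - 1961 = 576
576 + 1377 = 1953

MCMLIII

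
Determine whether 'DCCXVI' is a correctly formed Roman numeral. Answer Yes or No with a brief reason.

'DCCXVI': Check the rules: uses only the symbols I, V, X, L, C, D, M; no symbol is repeated more than three times in a row; V, L and D each appear at most once; no smaller symbol precedes a larger one (values never increase from left to right). Value: D (500) + C (100) + C (100) + X (10) + V (5) + I (1) = 716. So it is a valid standard Roman numeral.

Yes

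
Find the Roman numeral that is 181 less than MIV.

MIV = 1004
1004 - 181 = 823

DCCCXXIII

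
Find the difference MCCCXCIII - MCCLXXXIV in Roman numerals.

MCCCXCIII = 1393
MCCLXXXIV = 1284
1393 - 1284 = 109

CIX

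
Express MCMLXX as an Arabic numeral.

MCMLXX: M=1000, CM=900, L=50, X=10, X=10
1000 + 900 + 50 + 10 + 10 = 1970

1970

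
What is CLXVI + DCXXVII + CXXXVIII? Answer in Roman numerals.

CLXVI = 166, DCXXVII = 627, CXXXVIII = 138
166 + 627 = 793
793 + 138 = 931

CMXXXI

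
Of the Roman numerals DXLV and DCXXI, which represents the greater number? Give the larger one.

DXLV = 545
DCXXI = 621
621 is larger

DCXXI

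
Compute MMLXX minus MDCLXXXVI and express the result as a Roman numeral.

MMLXX = 2070
MDCLXXXVI = 1686
2070 - 1686 = 384

CCCLXXXIV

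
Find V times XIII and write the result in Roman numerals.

V = 5
XIII = 13
5 × 13 = 65

LXV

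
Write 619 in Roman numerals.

Convert 619 to Roman numerals:
  619 contains 1×500 (D)
  119 contains 1×100 (C)
  19 contains 1×10 (X)
  9 contains 1×9 (IX)

DCXIX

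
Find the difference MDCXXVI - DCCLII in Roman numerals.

MDCXXVI = 1626
DCCLII = 752
1626 - 752 = 874

DCCCLXXIV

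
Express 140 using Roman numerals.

Convert 140 to Roman numerals:
  140 contains 1×100 (C)
  40 contains 1×40 (XL)

CXL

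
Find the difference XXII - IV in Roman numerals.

XXII = 22
IV = 4
22 - 4 = 18

XVIII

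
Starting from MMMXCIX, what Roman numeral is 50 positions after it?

MMMXCIX = 3099
3099 + 50 = 3149

MMMCXLIX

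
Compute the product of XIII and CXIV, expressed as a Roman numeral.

XIII = 13
CXIV = 114
13 × 114 = 1482

MCDLXXXII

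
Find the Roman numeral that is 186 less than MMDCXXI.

MMDCXXI = 2621
2621 - 186 = 2435

MMCDXXXV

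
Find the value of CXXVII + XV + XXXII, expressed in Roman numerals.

CXXVII = 127, XV = 15, XXXII = 32
127 + 15 = 142
142 + 32 = 174

CLXXIV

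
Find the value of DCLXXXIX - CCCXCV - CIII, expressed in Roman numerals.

DCLXXXIX = 689, CCCXCV = 395, CIII = 103
689 - 395 = 294
294 - 103 = 191

CXCI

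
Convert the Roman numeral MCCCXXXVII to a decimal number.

MCCCXXXVII: M=1000, C=100, C=100, C=100, X=10, X=10, X=10, V=5, I=1, I=1
1000 + 100 + 100 + 100 + 10 + 10 + 10 + 5 + 1 + 1 = 1337

1337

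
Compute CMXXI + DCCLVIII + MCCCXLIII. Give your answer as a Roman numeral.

CMXXI = 921, DCCLVIII = 758, MCCCXLIII = 1343
921 + 758 = 1679
1679 + 1343 = 3022

MMMXXII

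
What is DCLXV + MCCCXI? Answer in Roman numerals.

DCLXV = 665
MCCCXI = 1311
665 + 1311 = 1976

MCMLXXVI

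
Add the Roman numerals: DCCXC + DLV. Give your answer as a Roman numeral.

DCCXC = 790
DLV = 555
790 + 555 = 1345

MCCCXLV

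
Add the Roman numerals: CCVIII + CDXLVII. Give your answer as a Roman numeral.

CCVIII = 208
CDXLVII = 447
208 + 447 = 655

DCLV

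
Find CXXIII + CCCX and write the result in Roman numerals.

CXXIII = 123
CCCX = 310
123 + 310 = 433

CDXXXIII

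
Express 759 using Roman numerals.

Convert 759 to Roman numerals:
  759 contains 1×500 (D)
  259 contains 2×100 (CC)
  59 contains 1×50 (L)
  9 contains 1×9 (IX)

DCCLIX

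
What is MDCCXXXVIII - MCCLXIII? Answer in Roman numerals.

MDCCXXXVIII = 1738
MCCLXIII = 1263
1738 - 1263 = 475

CDLXXV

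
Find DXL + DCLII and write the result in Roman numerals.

DXL = 540
DCLII = 652
540 + 652 = 1192

MCXCII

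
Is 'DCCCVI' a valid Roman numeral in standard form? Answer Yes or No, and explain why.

'DCCCVI': Check the rules: uses only the symbols I, V, X, L, C, D, M; no symbol is repeated more than three times in a row; V, L and D each appear at most once; no smaller symbol precedes a larger one (values never increase from left to right). Value: D (500) + C (100) + C (100) + C (100) + V (5) + I (1) = 806. So it is a valid standard Roman numeral.

Yes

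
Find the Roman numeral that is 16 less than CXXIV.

CXXIV = 124
124 - 16 = 108

CVIII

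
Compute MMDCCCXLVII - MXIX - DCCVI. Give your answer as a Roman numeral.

MMDCCCXLVII = 2847, MXIX = 1019, DCCVI = 706
2847 - 1019 = 1828
1828 - 706 = 1122

MCXXII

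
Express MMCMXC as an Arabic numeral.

MMCMXC: M=1000, M=1000, CM=900, XC=90
1000 + 1000 + 900 + 90 = 2990

2990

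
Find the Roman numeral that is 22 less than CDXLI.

CDXLI = 441
441 - 22 = 419

CDXIX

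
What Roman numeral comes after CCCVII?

CCCVII = 307, so the next integer is 307 + 1 = 308

CCCVIII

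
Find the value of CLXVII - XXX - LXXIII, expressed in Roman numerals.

CLXVII = 167, XXX = 30, LXXIII = 73
167 - 30 = 137
137 - 73 = 64

LXIV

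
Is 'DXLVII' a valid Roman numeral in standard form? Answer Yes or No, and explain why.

'DXLVII': Check the rules: uses only the symbols I, V, X, L, C, D, M; no symbol is repeated more than three times in a row; V, L and D each appear at most once; the only place a smaller symbol precedes a larger one is the allowed subtractive pair XL, the symbol right after such a pair (if any) is smaller than the pair's first symbol, and otherwise the values never increase from left to right. Value: D (500) + XL (40) + V (5) + I (1) + I (1) = 547. So it is a valid standard Roman numeral.

Yes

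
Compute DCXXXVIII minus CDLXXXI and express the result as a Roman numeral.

DCXXXVIII = 638
CDLXXXI = 481
638 - 481 = 157

CLVII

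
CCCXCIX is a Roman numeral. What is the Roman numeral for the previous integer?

CCCXCIX = 399, so the previous integer is 399 - 1 = 398

CCCXCVIII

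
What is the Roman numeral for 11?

Convert 11 to Roman numerals:
  11 contains 1×10 (X)
  1 contains 1×1 (I)

XI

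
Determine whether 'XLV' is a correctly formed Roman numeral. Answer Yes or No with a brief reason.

'XLV': Check the rules: uses only the symbols I, V, X, L, C, D, M; no symbol is repeated more than three times in a row; V, L and D each appear at most once; the only place a smaller symbol precedes a larger one is the allowed subtractive pair XL, the symbol right after such a pair (if any) is smaller than the pair's first symbol, and otherwise the values never increase from left to right. Value: XL (40) + V (5) = 45. So it is a valid standard Roman numeral.

Yes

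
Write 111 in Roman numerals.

Convert 111 to Roman numerals:
  111 contains 1×100 (C)
  11 contains 1×10 (X)
  1 contains 1×1 (I)

CXI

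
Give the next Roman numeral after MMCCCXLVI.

MMCCCXLVI = 2346; next is 2347

MMCCCXLVII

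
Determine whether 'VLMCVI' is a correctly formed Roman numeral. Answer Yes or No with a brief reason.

'VLMCVI': V should not appear more than once

No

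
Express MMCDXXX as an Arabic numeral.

MMCDXXX: M=1000, M=1000, CD=400, X=10, X=10, X=10
1000 + 1000 + 400 + 10 + 10 + 10 = 2430

2430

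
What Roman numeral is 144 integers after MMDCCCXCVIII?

MMDCCCXCVIII = 2898
2898 + 144 = 3042

MMMXLII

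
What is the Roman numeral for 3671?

Convert 3671 to Roman numerals:
  3671 contains 3×1000 (MMM)
  671 contains 1×500 (D)
  171 contains 1×100 (C)
  71 contains 1×50 (L)
  21 contains 2×10 (XX)
  1 contains 1×1 (I)

MMMDCLXXI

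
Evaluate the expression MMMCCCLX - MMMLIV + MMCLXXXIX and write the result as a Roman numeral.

MMMCCCLX = 3360, MMMLIV = 3054, MMCLXXXIX = 2189
3360 - 3054 = 306
306 + 2189 = 2495

MMCDXCV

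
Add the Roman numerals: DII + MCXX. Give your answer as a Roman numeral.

DII = 502
MCXX = 1120
502 + 1120 = 1622

MDCXXII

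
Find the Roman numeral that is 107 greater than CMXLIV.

CMXLIV = 944
944 + 107 = 1051

MLI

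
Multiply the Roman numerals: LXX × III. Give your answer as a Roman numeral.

LXX = 70
III = 3
70 × 3 = 210

CCX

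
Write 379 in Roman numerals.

Convert 379 to Roman numerals:
  379 contains 3×100 (CCC)
  79 contains 1×50 (L)
  29 contains 2×10 (XX)
  9 contains 1×9 (IX)

CCCLXXIX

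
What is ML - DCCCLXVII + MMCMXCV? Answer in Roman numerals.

ML = 1050, DCCCLXVII = 867, MMCMXCV = 2995
1050 - 867 = 183
183 + 2995 = 3178

MMMCLXXVIII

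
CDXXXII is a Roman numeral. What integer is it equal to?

CDXXXII: CD=400, X=10, X=10, X=10, I=1, I=1
400 + 10 + 10 + 10 + 1 + 1 = 432

432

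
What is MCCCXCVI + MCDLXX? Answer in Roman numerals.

MCCCXCVI = 1396
MCDLXX = 1470
1396 + 1470 = 2866

MMDCCCLXVI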